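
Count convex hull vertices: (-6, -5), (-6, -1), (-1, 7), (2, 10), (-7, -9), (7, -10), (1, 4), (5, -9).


Convex hull vertices (CCW): (-7, -9), (7, -10), (2, 10), (-1, 7), (-6, -1)
Count = 5

5


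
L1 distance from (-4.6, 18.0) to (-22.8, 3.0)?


|(-4.6)-(-22.8)| + |18-3| = 18.2 + 15 = 33.2

33.2


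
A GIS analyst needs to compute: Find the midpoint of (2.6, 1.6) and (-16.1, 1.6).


M = ((2.6+(-16.1))/2, (1.6+1.6)/2)
= (-6.75, 1.6)

(-6.75, 1.6)


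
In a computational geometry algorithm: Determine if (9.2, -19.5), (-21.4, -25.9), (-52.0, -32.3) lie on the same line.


Cross product: ((-21.4)-9.2)*((-32.3)-(-19.5)) - ((-25.9)-(-19.5))*((-52)-9.2)
= 0

Yes, collinear


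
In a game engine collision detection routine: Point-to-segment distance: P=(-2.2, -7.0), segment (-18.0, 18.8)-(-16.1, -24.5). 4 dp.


Project P onto AB: t = 0.6107 (clamped to [0,1])
Closest point on segment: (-16.8397, -7.6424)
Distance: 14.6538

14.6538


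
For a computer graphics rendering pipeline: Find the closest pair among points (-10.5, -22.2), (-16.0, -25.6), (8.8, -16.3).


d(P0,P1) = 6.4661, d(P0,P2) = 20.1817, d(P1,P2) = 26.4864
Closest: P0 and P1

Closest pair: (-10.5, -22.2) and (-16.0, -25.6), distance = 6.4661


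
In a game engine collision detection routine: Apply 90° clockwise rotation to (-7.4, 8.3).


90° CW: (x,y) -> (y, -x)
(-7.4,8.3) -> (8.3, 7.4)

(8.3, 7.4)


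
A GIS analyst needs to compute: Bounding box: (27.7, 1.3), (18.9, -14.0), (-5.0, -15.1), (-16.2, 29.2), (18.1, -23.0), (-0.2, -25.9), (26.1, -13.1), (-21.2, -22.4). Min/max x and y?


x range: [-21.2, 27.7]
y range: [-25.9, 29.2]
Bounding box: (-21.2,-25.9) to (27.7,29.2)

(-21.2,-25.9) to (27.7,29.2)


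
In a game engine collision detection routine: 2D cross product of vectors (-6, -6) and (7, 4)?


u x v = u_x*v_y - u_y*v_x = (-6)*4 - (-6)*7
= (-24) - (-42) = 18

18


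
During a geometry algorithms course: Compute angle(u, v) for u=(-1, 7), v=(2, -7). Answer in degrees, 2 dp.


u.v = -51, |u| = sqrt(50) = 7.0711, |v| = sqrt(53) = 7.2801
cos(theta) = u.v/(|u||v|) = -51/sqrt(2650) = -0.990712
theta = acos(-0.990712) = 172.18 degrees

172.18 degrees


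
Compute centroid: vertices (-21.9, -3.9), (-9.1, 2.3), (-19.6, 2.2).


Centroid = ((x_A+x_B+x_C)/3, (y_A+y_B+y_C)/3)
= (((-21.9)+(-9.1)+(-19.6))/3, ((-3.9)+2.3+2.2)/3)
= (-16.8667, 0.2)

(-16.8667, 0.2)


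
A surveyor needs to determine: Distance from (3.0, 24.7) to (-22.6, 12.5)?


dx=-25.6, dy=-12.2
d^2 = (-25.6)^2 + (-12.2)^2 = 804.2
d = sqrt(804.2) = 28.3584

28.3584


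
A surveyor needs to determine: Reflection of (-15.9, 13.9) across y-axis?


Reflection over y-axis: (x,y) -> (-x,y)
(-15.9, 13.9) -> (15.9, 13.9)

(15.9, 13.9)


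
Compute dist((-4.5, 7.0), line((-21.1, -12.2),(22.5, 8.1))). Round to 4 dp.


|cross product| = 500.14
|line direction| = sqrt(2313.05) = 48.0942
Distance = 500.14/sqrt(2313.05) = 10.3992

10.3992


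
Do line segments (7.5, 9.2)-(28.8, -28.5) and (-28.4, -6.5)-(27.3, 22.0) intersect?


Cross products: d1=-148.66, d2=-2855.6, d3=-1687.84, d4=1019.1
d1*d2 < 0 and d3*d4 < 0? no

No, they don't intersect


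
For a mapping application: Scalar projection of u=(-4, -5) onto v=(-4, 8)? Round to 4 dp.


u.v = -24, |v| = sqrt(80) = 8.9443
Scalar projection = u.v / |v| = -24 / sqrt(80) = -2.6833

-2.6833


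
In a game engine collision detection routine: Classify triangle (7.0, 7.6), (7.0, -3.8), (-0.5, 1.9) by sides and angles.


Side lengths squared: AB^2=129.96, BC^2=88.74, CA^2=88.74
Sorted: [88.74, 88.74, 129.96]
By sides: Isosceles, By angles: Acute

Isosceles, Acute


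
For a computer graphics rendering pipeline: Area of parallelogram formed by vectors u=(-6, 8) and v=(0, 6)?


|u x v| = |(-6)*6 - 8*0|
= |(-36) - 0| = 36

36


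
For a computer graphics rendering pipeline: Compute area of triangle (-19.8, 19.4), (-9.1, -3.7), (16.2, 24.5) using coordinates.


Area = |x_A(y_B-y_C) + x_B(y_C-y_A) + x_C(y_A-y_B)|/2
= |558.36 + (-46.41) + 374.22|/2
= 886.17/2 = 443.085

443.085


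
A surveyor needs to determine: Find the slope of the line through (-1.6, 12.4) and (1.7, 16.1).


slope = (y2-y1)/(x2-x1) = (16.1-12.4)/(1.7-(-1.6)) = 3.7/3.3 = 1.1212

1.1212


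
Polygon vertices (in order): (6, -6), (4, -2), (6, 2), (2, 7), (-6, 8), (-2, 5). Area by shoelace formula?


Shoelace sum: (6*(-2) - 4*(-6)) + (4*2 - 6*(-2)) + (6*7 - 2*2) + (2*8 - (-6)*7) + ((-6)*5 - (-2)*8) + ((-2)*(-6) - 6*5)
= 96
Area = |96|/2 = 48

48


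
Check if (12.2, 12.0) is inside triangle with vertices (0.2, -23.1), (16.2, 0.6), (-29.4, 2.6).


Cross products: AB x AP = 277.2, BC x BP = -511.84, CA x CP = 1347.36
All same sign? no

No, outside


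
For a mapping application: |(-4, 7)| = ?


|u| = sqrt((-4)^2 + 7^2) = sqrt(65) = 8.0623

8.0623


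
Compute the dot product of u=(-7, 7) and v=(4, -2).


u . v = u_x*v_x + u_y*v_y = (-7)*4 + 7*(-2)
= (-28) + (-14) = -42

-42


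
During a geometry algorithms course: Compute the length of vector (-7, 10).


|u| = sqrt((-7)^2 + 10^2) = sqrt(149) = 12.2066

12.2066


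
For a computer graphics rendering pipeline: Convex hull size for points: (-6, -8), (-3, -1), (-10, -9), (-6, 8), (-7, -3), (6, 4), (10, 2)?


Convex hull vertices (CCW): (-10, -9), (-6, -8), (10, 2), (6, 4), (-6, 8)
Count = 5

5


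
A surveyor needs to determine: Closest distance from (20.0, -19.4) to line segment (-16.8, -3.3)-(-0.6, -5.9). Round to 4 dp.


Project P onto AB: t = 1 (clamped to [0,1])
Closest point on segment: (-0.6, -5.9)
Distance: 24.6295

24.6295


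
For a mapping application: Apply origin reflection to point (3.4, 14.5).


Reflection over origin: (x,y) -> (-x,-y)
(3.4, 14.5) -> (-3.4, -14.5)

(-3.4, -14.5)


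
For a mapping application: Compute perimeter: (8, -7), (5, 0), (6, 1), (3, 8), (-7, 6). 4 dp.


Sides: (8, -7)->(5, 0): sqrt(58) = 7.615773, (5, 0)->(6, 1): sqrt(2) = 1.414214, (6, 1)->(3, 8): sqrt(58) = 7.615773, (3, 8)->(-7, 6): sqrt(104) = 10.198039, (-7, 6)->(8, -7): sqrt(394) = 19.849433
Sum = 46.693232
Perimeter = 46.6932

46.6932


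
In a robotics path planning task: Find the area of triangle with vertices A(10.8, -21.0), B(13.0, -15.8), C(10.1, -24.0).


Area = |x_A(y_B-y_C) + x_B(y_C-y_A) + x_C(y_A-y_B)|/2
= |88.56 + (-39) + (-52.52)|/2
= 2.96/2 = 1.48

1.48


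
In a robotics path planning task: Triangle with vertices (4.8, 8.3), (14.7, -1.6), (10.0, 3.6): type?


Side lengths squared: AB^2=196.02, BC^2=49.13, CA^2=49.13
Sorted: [49.13, 49.13, 196.02]
By sides: Isosceles, By angles: Obtuse

Isosceles, Obtuse


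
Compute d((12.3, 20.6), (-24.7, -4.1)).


dx=-37, dy=-24.7
d^2 = (-37)^2 + (-24.7)^2 = 1979.09
d = sqrt(1979.09) = 44.487

44.487


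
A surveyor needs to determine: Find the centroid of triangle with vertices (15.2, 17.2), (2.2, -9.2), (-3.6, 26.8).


Centroid = ((x_A+x_B+x_C)/3, (y_A+y_B+y_C)/3)
= ((15.2+2.2+(-3.6))/3, (17.2+(-9.2)+26.8)/3)
= (4.6, 11.6)

(4.6, 11.6)


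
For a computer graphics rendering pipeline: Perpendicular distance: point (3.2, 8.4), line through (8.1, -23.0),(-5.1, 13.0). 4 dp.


|cross product| = 238.08
|line direction| = sqrt(1470.24) = 38.3437
Distance = 238.08/sqrt(1470.24) = 6.2091

6.2091


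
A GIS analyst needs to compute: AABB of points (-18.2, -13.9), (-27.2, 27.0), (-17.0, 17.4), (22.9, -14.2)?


x range: [-27.2, 22.9]
y range: [-14.2, 27]
Bounding box: (-27.2,-14.2) to (22.9,27)

(-27.2,-14.2) to (22.9,27)


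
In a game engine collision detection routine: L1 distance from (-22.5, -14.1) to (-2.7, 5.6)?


|(-22.5)-(-2.7)| + |(-14.1)-5.6| = 19.8 + 19.7 = 39.5

39.5


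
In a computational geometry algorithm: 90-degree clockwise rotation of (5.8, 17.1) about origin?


90° CW: (x,y) -> (y, -x)
(5.8,17.1) -> (17.1, -5.8)

(17.1, -5.8)


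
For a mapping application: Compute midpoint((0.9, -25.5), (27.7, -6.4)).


M = ((0.9+27.7)/2, ((-25.5)+(-6.4))/2)
= (14.3, -15.95)

(14.3, -15.95)


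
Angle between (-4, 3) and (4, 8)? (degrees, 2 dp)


u.v = 8, |u| = sqrt(25) = 5, |v| = sqrt(80) = 8.9443
cos(theta) = u.v/(|u||v|) = 8/sqrt(2000) = 0.178885
theta = acos(0.178885) = 79.7 degrees

79.7 degrees


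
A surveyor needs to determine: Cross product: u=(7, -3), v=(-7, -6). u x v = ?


u x v = u_x*v_y - u_y*v_x = 7*(-6) - (-3)*(-7)
= (-42) - 21 = -63

-63


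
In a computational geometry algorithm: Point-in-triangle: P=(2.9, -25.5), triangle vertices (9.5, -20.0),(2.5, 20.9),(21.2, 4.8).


Cross products: AB x AP = 308.44, BC x BP = -861.24, CA x CP = -99.33
All same sign? no

No, outside


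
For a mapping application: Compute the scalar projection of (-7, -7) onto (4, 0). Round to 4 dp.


u.v = -28, |v| = sqrt(16) = 4
Scalar projection = u.v / |v| = -28 / sqrt(16) = -7

-7


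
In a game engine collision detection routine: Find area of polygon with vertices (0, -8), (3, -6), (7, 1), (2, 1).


Shoelace sum: (0*(-6) - 3*(-8)) + (3*1 - 7*(-6)) + (7*1 - 2*1) + (2*(-8) - 0*1)
= 58
Area = |58|/2 = 29

29


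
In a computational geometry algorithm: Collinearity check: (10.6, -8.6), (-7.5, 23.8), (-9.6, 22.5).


Cross product: ((-7.5)-10.6)*(22.5-(-8.6)) - (23.8-(-8.6))*((-9.6)-10.6)
= 91.57

No, not collinear


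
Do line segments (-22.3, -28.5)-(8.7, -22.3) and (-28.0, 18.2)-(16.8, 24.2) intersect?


Cross products: d1=-2126.36, d2=-2034.6, d3=1483.04, d4=1391.28
d1*d2 < 0 and d3*d4 < 0? no

No, they don't intersect


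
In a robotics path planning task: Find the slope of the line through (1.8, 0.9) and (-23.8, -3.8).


slope = (y2-y1)/(x2-x1) = ((-3.8)-0.9)/((-23.8)-1.8) = (-4.7)/(-25.6) = 0.1836

0.1836


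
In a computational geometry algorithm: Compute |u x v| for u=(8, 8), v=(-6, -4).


|u x v| = |8*(-4) - 8*(-6)|
= |(-32) - (-48)| = 16

16


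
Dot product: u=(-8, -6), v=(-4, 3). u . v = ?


u . v = u_x*v_x + u_y*v_y = (-8)*(-4) + (-6)*3
= 32 + (-18) = 14

14


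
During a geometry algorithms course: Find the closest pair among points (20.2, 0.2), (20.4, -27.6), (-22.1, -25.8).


d(P0,P1) = 27.8007, d(P0,P2) = 49.6517, d(P1,P2) = 42.5381
Closest: P0 and P1

Closest pair: (20.2, 0.2) and (20.4, -27.6), distance = 27.8007


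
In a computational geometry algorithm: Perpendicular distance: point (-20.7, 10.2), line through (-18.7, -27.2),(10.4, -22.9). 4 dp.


|cross product| = 1096.94
|line direction| = sqrt(865.3) = 29.416
Distance = 1096.94/sqrt(865.3) = 37.2906

37.2906


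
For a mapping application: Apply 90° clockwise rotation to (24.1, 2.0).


90° CW: (x,y) -> (y, -x)
(24.1,2) -> (2, -24.1)

(2, -24.1)


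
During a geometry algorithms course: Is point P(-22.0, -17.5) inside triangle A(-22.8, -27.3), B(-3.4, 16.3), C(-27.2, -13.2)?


Cross products: AB x AP = 155.24, BC x BP = 255.74, CA x CP = 54.4
All same sign? yes

Yes, inside


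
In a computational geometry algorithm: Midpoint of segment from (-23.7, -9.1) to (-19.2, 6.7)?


M = (((-23.7)+(-19.2))/2, ((-9.1)+6.7)/2)
= (-21.45, -1.2)

(-21.45, -1.2)


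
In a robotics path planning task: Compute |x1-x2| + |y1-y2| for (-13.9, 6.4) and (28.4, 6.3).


|(-13.9)-28.4| + |6.4-6.3| = 42.3 + 0.1 = 42.4

42.4


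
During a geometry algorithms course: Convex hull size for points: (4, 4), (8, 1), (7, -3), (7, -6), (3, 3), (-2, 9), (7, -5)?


Convex hull vertices (CCW): (-2, 9), (7, -6), (8, 1)
Count = 3

3


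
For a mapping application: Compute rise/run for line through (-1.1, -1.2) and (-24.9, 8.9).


slope = (y2-y1)/(x2-x1) = (8.9-(-1.2))/((-24.9)-(-1.1)) = 10.1/(-23.8) = -0.4244

-0.4244


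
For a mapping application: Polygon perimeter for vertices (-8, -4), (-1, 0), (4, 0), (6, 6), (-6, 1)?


Sides: (-8, -4)->(-1, 0): sqrt(65) = 8.062258, (-1, 0)->(4, 0): sqrt(25) = 5, (4, 0)->(6, 6): sqrt(40) = 6.324555, (6, 6)->(-6, 1): sqrt(169) = 13, (-6, 1)->(-8, -4): sqrt(29) = 5.385165
Sum = 37.771978
Perimeter = 37.772

37.772


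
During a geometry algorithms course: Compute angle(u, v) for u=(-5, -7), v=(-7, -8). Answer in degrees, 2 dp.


u.v = 91, |u| = sqrt(74) = 8.6023, |v| = sqrt(113) = 10.6301
cos(theta) = u.v/(|u||v|) = 91/sqrt(8362) = 0.995145
theta = acos(0.995145) = 5.65 degrees

5.65 degrees


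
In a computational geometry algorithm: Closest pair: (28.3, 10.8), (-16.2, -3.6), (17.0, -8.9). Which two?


d(P0,P1) = 46.7719, d(P0,P2) = 22.7108, d(P1,P2) = 33.6204
Closest: P0 and P2

Closest pair: (28.3, 10.8) and (17.0, -8.9), distance = 22.7108


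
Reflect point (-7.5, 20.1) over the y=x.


Reflection over y=x: (x,y) -> (y,x)
(-7.5, 20.1) -> (20.1, -7.5)

(20.1, -7.5)


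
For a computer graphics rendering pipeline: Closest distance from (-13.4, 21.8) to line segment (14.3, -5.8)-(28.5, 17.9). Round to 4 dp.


Project P onto AB: t = 0.3416 (clamped to [0,1])
Closest point on segment: (19.1512, 2.2967)
Distance: 37.9468

37.9468


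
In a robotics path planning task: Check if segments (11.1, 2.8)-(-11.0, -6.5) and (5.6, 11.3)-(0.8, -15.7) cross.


Cross products: d1=189.3, d2=-362.76, d3=-239, d4=313.06
d1*d2 < 0 and d3*d4 < 0? yes

Yes, they intersect


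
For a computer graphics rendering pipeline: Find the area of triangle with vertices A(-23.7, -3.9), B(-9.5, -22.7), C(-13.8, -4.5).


Area = |x_A(y_B-y_C) + x_B(y_C-y_A) + x_C(y_A-y_B)|/2
= |431.34 + 5.7 + (-259.44)|/2
= 177.6/2 = 88.8

88.8


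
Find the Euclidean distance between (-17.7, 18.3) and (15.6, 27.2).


dx=33.3, dy=8.9
d^2 = 33.3^2 + 8.9^2 = 1188.1
d = sqrt(1188.1) = 34.4688

34.4688


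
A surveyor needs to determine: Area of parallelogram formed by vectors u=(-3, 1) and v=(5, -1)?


|u x v| = |(-3)*(-1) - 1*5|
= |3 - 5| = 2

2


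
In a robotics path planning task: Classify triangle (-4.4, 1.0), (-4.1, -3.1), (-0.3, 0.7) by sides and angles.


Side lengths squared: AB^2=16.9, BC^2=28.88, CA^2=16.9
Sorted: [16.9, 16.9, 28.88]
By sides: Isosceles, By angles: Acute

Isosceles, Acute


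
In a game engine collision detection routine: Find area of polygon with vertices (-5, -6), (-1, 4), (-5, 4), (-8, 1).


Shoelace sum: ((-5)*4 - (-1)*(-6)) + ((-1)*4 - (-5)*4) + ((-5)*1 - (-8)*4) + ((-8)*(-6) - (-5)*1)
= 70
Area = |70|/2 = 35

35


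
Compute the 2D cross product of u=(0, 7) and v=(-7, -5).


u x v = u_x*v_y - u_y*v_x = 0*(-5) - 7*(-7)
= 0 - (-49) = 49

49


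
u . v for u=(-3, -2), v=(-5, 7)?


u . v = u_x*v_x + u_y*v_y = (-3)*(-5) + (-2)*7
= 15 + (-14) = 1

1


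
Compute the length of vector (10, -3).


|u| = sqrt(10^2 + (-3)^2) = sqrt(109) = 10.4403

10.4403


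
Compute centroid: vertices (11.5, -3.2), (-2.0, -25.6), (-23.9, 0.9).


Centroid = ((x_A+x_B+x_C)/3, (y_A+y_B+y_C)/3)
= ((11.5+(-2)+(-23.9))/3, ((-3.2)+(-25.6)+0.9)/3)
= (-4.8, -9.3)

(-4.8, -9.3)


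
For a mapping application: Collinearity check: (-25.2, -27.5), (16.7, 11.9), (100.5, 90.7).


Cross product: (16.7-(-25.2))*(90.7-(-27.5)) - (11.9-(-27.5))*(100.5-(-25.2))
= 0

Yes, collinear


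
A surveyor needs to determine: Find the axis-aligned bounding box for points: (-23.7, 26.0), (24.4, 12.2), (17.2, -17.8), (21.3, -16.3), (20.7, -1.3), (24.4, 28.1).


x range: [-23.7, 24.4]
y range: [-17.8, 28.1]
Bounding box: (-23.7,-17.8) to (24.4,28.1)

(-23.7,-17.8) to (24.4,28.1)


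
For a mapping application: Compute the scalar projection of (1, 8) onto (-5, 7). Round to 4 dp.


u.v = 51, |v| = sqrt(74) = 8.6023
Scalar projection = u.v / |v| = 51 / sqrt(74) = 5.9286

5.9286


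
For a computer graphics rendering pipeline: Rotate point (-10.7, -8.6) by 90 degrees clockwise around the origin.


90° CW: (x,y) -> (y, -x)
(-10.7,-8.6) -> (-8.6, 10.7)

(-8.6, 10.7)


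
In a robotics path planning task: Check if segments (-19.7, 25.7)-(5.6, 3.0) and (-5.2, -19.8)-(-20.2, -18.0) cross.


Cross products: d1=-656.4, d2=-361.44, d3=-822, d4=-1116.96
d1*d2 < 0 and d3*d4 < 0? no

No, they don't intersect


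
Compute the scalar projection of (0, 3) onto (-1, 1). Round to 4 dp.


u.v = 3, |v| = sqrt(2) = 1.4142
Scalar projection = u.v / |v| = 3 / sqrt(2) = 2.1213

2.1213


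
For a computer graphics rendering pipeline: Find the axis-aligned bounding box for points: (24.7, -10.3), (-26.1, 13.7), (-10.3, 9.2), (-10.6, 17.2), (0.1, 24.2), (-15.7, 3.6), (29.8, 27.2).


x range: [-26.1, 29.8]
y range: [-10.3, 27.2]
Bounding box: (-26.1,-10.3) to (29.8,27.2)

(-26.1,-10.3) to (29.8,27.2)


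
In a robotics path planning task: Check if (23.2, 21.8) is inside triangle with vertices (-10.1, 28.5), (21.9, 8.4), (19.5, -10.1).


Cross products: AB x AP = 454.93, BC x BP = -8.11, CA x CP = -1087.06
All same sign? no

No, outside


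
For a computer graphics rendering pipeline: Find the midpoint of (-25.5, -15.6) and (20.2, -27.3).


M = (((-25.5)+20.2)/2, ((-15.6)+(-27.3))/2)
= (-2.65, -21.45)

(-2.65, -21.45)


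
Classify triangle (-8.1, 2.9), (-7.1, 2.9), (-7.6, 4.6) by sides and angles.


Side lengths squared: AB^2=1, BC^2=3.14, CA^2=3.14
Sorted: [1, 3.14, 3.14]
By sides: Isosceles, By angles: Acute

Isosceles, Acute


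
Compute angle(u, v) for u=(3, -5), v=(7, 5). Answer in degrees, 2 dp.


u.v = -4, |u| = sqrt(34) = 5.831, |v| = sqrt(74) = 8.6023
cos(theta) = u.v/(|u||v|) = -4/sqrt(2516) = -0.079745
theta = acos(-0.079745) = 94.57 degrees

94.57 degrees


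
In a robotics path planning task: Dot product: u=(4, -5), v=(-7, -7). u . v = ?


u . v = u_x*v_x + u_y*v_y = 4*(-7) + (-5)*(-7)
= (-28) + 35 = 7

7


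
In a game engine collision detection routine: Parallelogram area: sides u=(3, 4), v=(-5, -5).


|u x v| = |3*(-5) - 4*(-5)|
= |(-15) - (-20)| = 5

5


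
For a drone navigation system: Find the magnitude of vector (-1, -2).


|u| = sqrt((-1)^2 + (-2)^2) = sqrt(5) = 2.2361

2.2361


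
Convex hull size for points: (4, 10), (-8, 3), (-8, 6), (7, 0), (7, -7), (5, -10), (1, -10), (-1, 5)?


Convex hull vertices (CCW): (-8, 3), (1, -10), (5, -10), (7, -7), (7, 0), (4, 10), (-8, 6)
Count = 7

7


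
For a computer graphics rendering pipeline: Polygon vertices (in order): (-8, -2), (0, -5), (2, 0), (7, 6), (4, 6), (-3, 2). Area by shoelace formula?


Shoelace sum: ((-8)*(-5) - 0*(-2)) + (0*0 - 2*(-5)) + (2*6 - 7*0) + (7*6 - 4*6) + (4*2 - (-3)*6) + ((-3)*(-2) - (-8)*2)
= 128
Area = |128|/2 = 64

64


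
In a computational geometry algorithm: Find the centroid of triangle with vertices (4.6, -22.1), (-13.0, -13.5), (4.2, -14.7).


Centroid = ((x_A+x_B+x_C)/3, (y_A+y_B+y_C)/3)
= ((4.6+(-13)+4.2)/3, ((-22.1)+(-13.5)+(-14.7))/3)
= (-1.4, -16.7667)

(-1.4, -16.7667)


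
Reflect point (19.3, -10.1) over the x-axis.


Reflection over x-axis: (x,y) -> (x,-y)
(19.3, -10.1) -> (19.3, 10.1)

(19.3, 10.1)


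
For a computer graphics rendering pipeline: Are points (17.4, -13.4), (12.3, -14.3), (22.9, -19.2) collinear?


Cross product: (12.3-17.4)*((-19.2)-(-13.4)) - ((-14.3)-(-13.4))*(22.9-17.4)
= 34.53

No, not collinear


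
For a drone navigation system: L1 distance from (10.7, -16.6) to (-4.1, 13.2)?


|10.7-(-4.1)| + |(-16.6)-13.2| = 14.8 + 29.8 = 44.6

44.6


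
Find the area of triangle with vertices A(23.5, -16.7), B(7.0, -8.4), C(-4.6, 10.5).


Area = |x_A(y_B-y_C) + x_B(y_C-y_A) + x_C(y_A-y_B)|/2
= |(-444.15) + 190.4 + 38.18|/2
= 215.57/2 = 107.785

107.785


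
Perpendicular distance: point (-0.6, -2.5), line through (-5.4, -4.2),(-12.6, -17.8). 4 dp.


|cross product| = 53.04
|line direction| = sqrt(236.8) = 15.3883
Distance = 53.04/sqrt(236.8) = 3.4468

3.4468


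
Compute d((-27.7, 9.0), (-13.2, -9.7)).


dx=14.5, dy=-18.7
d^2 = 14.5^2 + (-18.7)^2 = 559.94
d = sqrt(559.94) = 23.6631

23.6631


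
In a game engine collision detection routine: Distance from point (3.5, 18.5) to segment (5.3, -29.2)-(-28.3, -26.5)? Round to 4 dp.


Project P onto AB: t = 0.1666 (clamped to [0,1])
Closest point on segment: (-0.2969, -28.7502)
Distance: 47.4026

47.4026


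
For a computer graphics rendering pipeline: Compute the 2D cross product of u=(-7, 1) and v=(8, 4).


u x v = u_x*v_y - u_y*v_x = (-7)*4 - 1*8
= (-28) - 8 = -36

-36


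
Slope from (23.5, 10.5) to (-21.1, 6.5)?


slope = (y2-y1)/(x2-x1) = (6.5-10.5)/((-21.1)-23.5) = (-4)/(-44.6) = 0.0897

0.0897


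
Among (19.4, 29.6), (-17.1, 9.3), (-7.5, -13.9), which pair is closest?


d(P0,P1) = 41.7653, d(P0,P2) = 51.1455, d(P1,P2) = 25.1078
Closest: P1 and P2

Closest pair: (-17.1, 9.3) and (-7.5, -13.9), distance = 25.1078


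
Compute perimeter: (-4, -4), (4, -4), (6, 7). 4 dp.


Sides: (-4, -4)->(4, -4): sqrt(64) = 8, (4, -4)->(6, 7): sqrt(125) = 11.18034, (6, 7)->(-4, -4): sqrt(221) = 14.866069
Sum = 34.046409
Perimeter = 34.0464

34.0464


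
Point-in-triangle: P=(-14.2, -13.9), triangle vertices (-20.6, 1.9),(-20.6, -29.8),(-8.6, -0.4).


Cross products: AB x AP = 202.88, BC x BP = 2.64, CA x CP = 174.88
All same sign? yes

Yes, inside


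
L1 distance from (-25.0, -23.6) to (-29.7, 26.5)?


|(-25)-(-29.7)| + |(-23.6)-26.5| = 4.7 + 50.1 = 54.8

54.8


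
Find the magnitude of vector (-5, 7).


|u| = sqrt((-5)^2 + 7^2) = sqrt(74) = 8.6023

8.6023


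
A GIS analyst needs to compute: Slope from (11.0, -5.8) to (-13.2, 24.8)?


slope = (y2-y1)/(x2-x1) = (24.8-(-5.8))/((-13.2)-11) = 30.6/(-24.2) = -1.2645

-1.2645


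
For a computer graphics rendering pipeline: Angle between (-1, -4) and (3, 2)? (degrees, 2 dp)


u.v = -11, |u| = sqrt(17) = 4.1231, |v| = sqrt(13) = 3.6056
cos(theta) = u.v/(|u||v|) = -11/sqrt(221) = -0.73994
theta = acos(-0.73994) = 137.73 degrees

137.73 degrees


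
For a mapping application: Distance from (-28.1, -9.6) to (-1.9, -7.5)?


dx=26.2, dy=2.1
d^2 = 26.2^2 + 2.1^2 = 690.85
d = sqrt(690.85) = 26.284

26.284


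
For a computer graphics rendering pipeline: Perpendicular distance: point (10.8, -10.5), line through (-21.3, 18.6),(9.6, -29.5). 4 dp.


|cross product| = 644.82
|line direction| = sqrt(3268.42) = 57.1701
Distance = 644.82/sqrt(3268.42) = 11.279

11.279


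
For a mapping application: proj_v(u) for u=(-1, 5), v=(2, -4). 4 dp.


u.v = -22, |v| = sqrt(20) = 4.4721
Scalar projection = u.v / |v| = -22 / sqrt(20) = -4.9193

-4.9193


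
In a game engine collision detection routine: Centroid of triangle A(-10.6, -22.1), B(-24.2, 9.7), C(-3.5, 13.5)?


Centroid = ((x_A+x_B+x_C)/3, (y_A+y_B+y_C)/3)
= (((-10.6)+(-24.2)+(-3.5))/3, ((-22.1)+9.7+13.5)/3)
= (-12.7667, 0.3667)

(-12.7667, 0.3667)


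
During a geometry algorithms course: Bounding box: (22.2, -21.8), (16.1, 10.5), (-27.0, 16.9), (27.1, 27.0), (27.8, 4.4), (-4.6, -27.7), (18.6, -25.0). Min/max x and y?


x range: [-27, 27.8]
y range: [-27.7, 27]
Bounding box: (-27,-27.7) to (27.8,27)

(-27,-27.7) to (27.8,27)


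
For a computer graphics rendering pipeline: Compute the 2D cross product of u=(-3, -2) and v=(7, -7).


u x v = u_x*v_y - u_y*v_x = (-3)*(-7) - (-2)*7
= 21 - (-14) = 35

35


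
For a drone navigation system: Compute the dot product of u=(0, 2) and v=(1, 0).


u . v = u_x*v_x + u_y*v_y = 0*1 + 2*0
= 0 + 0 = 0

0


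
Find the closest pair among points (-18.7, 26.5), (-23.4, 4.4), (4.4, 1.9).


d(P0,P1) = 22.5942, d(P0,P2) = 33.7457, d(P1,P2) = 27.9122
Closest: P0 and P1

Closest pair: (-18.7, 26.5) and (-23.4, 4.4), distance = 22.5942


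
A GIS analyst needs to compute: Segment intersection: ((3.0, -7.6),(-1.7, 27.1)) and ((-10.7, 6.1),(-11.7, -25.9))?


Cross products: d1=452.1, d2=267, d3=411, d4=596.1
d1*d2 < 0 and d3*d4 < 0? no

No, they don't intersect


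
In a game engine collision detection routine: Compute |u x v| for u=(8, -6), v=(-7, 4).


|u x v| = |8*4 - (-6)*(-7)|
= |32 - 42| = 10

10


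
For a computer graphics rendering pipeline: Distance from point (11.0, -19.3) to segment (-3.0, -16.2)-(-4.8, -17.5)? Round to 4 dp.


Project P onto AB: t = 0 (clamped to [0,1])
Closest point on segment: (-3, -16.2)
Distance: 14.3391

14.3391


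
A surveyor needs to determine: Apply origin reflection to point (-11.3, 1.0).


Reflection over origin: (x,y) -> (-x,-y)
(-11.3, 1) -> (11.3, -1)

(11.3, -1)


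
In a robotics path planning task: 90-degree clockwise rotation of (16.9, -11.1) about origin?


90° CW: (x,y) -> (y, -x)
(16.9,-11.1) -> (-11.1, -16.9)

(-11.1, -16.9)


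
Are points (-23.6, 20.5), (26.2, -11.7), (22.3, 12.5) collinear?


Cross product: (26.2-(-23.6))*(12.5-20.5) - ((-11.7)-20.5)*(22.3-(-23.6))
= 1079.58

No, not collinear


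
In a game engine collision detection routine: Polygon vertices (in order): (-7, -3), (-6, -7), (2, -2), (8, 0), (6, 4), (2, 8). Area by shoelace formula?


Shoelace sum: ((-7)*(-7) - (-6)*(-3)) + ((-6)*(-2) - 2*(-7)) + (2*0 - 8*(-2)) + (8*4 - 6*0) + (6*8 - 2*4) + (2*(-3) - (-7)*8)
= 195
Area = |195|/2 = 97.5

97.5


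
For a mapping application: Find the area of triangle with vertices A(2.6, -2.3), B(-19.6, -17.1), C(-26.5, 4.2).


Area = |x_A(y_B-y_C) + x_B(y_C-y_A) + x_C(y_A-y_B)|/2
= |(-55.38) + (-127.4) + (-392.2)|/2
= 574.98/2 = 287.49

287.49


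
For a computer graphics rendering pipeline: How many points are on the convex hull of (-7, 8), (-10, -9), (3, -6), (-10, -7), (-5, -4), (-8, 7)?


Convex hull vertices (CCW): (-10, -9), (3, -6), (-7, 8), (-8, 7), (-10, -7)
Count = 5

5


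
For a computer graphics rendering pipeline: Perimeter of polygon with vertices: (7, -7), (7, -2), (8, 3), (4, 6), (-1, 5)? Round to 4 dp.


Sides: (7, -7)->(7, -2): sqrt(25) = 5, (7, -2)->(8, 3): sqrt(26) = 5.09902, (8, 3)->(4, 6): sqrt(25) = 5, (4, 6)->(-1, 5): sqrt(26) = 5.09902, (-1, 5)->(7, -7): sqrt(208) = 14.422205
Sum = 34.620245
Perimeter = 34.6202

34.6202


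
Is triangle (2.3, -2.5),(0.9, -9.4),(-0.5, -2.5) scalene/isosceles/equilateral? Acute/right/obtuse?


Side lengths squared: AB^2=49.57, BC^2=49.57, CA^2=7.84
Sorted: [7.84, 49.57, 49.57]
By sides: Isosceles, By angles: Acute

Isosceles, Acute


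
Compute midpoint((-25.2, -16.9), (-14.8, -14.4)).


M = (((-25.2)+(-14.8))/2, ((-16.9)+(-14.4))/2)
= (-20, -15.65)

(-20, -15.65)


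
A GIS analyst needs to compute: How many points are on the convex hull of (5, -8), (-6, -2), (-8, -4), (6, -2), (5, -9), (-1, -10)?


Convex hull vertices (CCW): (-8, -4), (-1, -10), (5, -9), (6, -2), (-6, -2)
Count = 5

5


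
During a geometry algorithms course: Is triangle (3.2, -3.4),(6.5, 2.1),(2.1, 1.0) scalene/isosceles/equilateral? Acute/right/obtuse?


Side lengths squared: AB^2=41.14, BC^2=20.57, CA^2=20.57
Sorted: [20.57, 20.57, 41.14]
By sides: Isosceles, By angles: Right

Isosceles, Right


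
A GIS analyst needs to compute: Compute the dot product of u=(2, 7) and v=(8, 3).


u . v = u_x*v_x + u_y*v_y = 2*8 + 7*3
= 16 + 21 = 37

37


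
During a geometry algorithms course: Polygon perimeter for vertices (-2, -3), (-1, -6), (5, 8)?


Sides: (-2, -3)->(-1, -6): sqrt(10) = 3.162278, (-1, -6)->(5, 8): sqrt(232) = 15.231546, (5, 8)->(-2, -3): sqrt(170) = 13.038405
Sum = 31.432229
Perimeter = 31.4322

31.4322


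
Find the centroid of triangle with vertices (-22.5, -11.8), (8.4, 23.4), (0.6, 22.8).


Centroid = ((x_A+x_B+x_C)/3, (y_A+y_B+y_C)/3)
= (((-22.5)+8.4+0.6)/3, ((-11.8)+23.4+22.8)/3)
= (-4.5, 11.4667)

(-4.5, 11.4667)


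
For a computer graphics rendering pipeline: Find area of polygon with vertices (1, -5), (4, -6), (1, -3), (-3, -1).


Shoelace sum: (1*(-6) - 4*(-5)) + (4*(-3) - 1*(-6)) + (1*(-1) - (-3)*(-3)) + ((-3)*(-5) - 1*(-1))
= 14
Area = |14|/2 = 7

7


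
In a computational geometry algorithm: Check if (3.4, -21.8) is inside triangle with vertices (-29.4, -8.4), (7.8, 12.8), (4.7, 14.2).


Cross products: AB x AP = -1193.84, BC x BP = 113.42, CA x CP = 1198.22
All same sign? no

No, outside


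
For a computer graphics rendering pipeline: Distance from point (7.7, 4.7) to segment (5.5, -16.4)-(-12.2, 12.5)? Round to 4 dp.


Project P onto AB: t = 0.497 (clamped to [0,1])
Closest point on segment: (-3.2976, -2.0356)
Distance: 12.8963

12.8963


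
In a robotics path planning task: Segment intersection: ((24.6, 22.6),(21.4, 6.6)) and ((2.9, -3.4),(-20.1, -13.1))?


Cross products: d1=-387.51, d2=-50.55, d3=-264, d4=-600.96
d1*d2 < 0 and d3*d4 < 0? no

No, they don't intersect


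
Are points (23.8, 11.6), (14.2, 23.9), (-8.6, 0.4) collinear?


Cross product: (14.2-23.8)*(0.4-11.6) - (23.9-11.6)*((-8.6)-23.8)
= 506.04

No, not collinear


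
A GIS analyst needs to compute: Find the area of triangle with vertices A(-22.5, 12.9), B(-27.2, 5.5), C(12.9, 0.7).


Area = |x_A(y_B-y_C) + x_B(y_C-y_A) + x_C(y_A-y_B)|/2
= |(-108) + 331.84 + 95.46|/2
= 319.3/2 = 159.65

159.65


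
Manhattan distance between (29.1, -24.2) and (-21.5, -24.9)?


|29.1-(-21.5)| + |(-24.2)-(-24.9)| = 50.6 + 0.7 = 51.3

51.3


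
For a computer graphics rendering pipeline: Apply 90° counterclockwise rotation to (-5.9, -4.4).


90° CCW: (x,y) -> (-y, x)
(-5.9,-4.4) -> (4.4, -5.9)

(4.4, -5.9)


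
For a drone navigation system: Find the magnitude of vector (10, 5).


|u| = sqrt(10^2 + 5^2) = sqrt(125) = 11.1803

11.1803


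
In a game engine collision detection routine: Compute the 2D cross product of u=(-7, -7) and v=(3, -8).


u x v = u_x*v_y - u_y*v_x = (-7)*(-8) - (-7)*3
= 56 - (-21) = 77

77


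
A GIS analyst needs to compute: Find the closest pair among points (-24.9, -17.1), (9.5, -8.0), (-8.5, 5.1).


d(P0,P1) = 35.5833, d(P0,P2) = 27.6007, d(P1,P2) = 22.2623
Closest: P1 and P2

Closest pair: (9.5, -8.0) and (-8.5, 5.1), distance = 22.2623


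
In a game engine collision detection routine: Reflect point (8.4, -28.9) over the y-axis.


Reflection over y-axis: (x,y) -> (-x,y)
(8.4, -28.9) -> (-8.4, -28.9)

(-8.4, -28.9)


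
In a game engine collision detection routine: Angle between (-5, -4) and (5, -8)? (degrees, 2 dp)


u.v = 7, |u| = sqrt(41) = 6.4031, |v| = sqrt(89) = 9.434
cos(theta) = u.v/(|u||v|) = 7/sqrt(3649) = 0.115881
theta = acos(0.115881) = 83.35 degrees

83.35 degrees


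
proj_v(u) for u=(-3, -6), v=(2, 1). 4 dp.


u.v = -12, |v| = sqrt(5) = 2.2361
Scalar projection = u.v / |v| = -12 / sqrt(5) = -5.3666

-5.3666


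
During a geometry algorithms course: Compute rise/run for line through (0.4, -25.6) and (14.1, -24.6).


slope = (y2-y1)/(x2-x1) = ((-24.6)-(-25.6))/(14.1-0.4) = 1/13.7 = 0.073

0.073


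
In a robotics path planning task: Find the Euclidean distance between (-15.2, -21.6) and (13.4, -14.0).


dx=28.6, dy=7.6
d^2 = 28.6^2 + 7.6^2 = 875.72
d = sqrt(875.72) = 29.5926

29.5926


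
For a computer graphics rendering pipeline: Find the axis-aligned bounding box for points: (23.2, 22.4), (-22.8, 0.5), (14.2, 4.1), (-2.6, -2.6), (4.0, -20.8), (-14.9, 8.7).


x range: [-22.8, 23.2]
y range: [-20.8, 22.4]
Bounding box: (-22.8,-20.8) to (23.2,22.4)

(-22.8,-20.8) to (23.2,22.4)


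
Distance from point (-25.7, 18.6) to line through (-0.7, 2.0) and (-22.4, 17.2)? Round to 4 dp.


|cross product| = 19.78
|line direction| = sqrt(701.93) = 26.494
Distance = 19.78/sqrt(701.93) = 0.7466

0.7466


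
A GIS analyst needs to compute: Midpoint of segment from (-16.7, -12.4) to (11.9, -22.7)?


M = (((-16.7)+11.9)/2, ((-12.4)+(-22.7))/2)
= (-2.4, -17.55)

(-2.4, -17.55)


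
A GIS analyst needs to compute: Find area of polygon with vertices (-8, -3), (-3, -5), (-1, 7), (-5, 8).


Shoelace sum: ((-8)*(-5) - (-3)*(-3)) + ((-3)*7 - (-1)*(-5)) + ((-1)*8 - (-5)*7) + ((-5)*(-3) - (-8)*8)
= 111
Area = |111|/2 = 55.5

55.5


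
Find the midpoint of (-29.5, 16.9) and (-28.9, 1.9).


M = (((-29.5)+(-28.9))/2, (16.9+1.9)/2)
= (-29.2, 9.4)

(-29.2, 9.4)


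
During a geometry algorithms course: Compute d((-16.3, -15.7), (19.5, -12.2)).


dx=35.8, dy=3.5
d^2 = 35.8^2 + 3.5^2 = 1293.89
d = sqrt(1293.89) = 35.9707

35.9707


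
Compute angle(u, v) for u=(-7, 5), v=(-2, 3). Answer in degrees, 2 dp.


u.v = 29, |u| = sqrt(74) = 8.6023, |v| = sqrt(13) = 3.6056
cos(theta) = u.v/(|u||v|) = 29/sqrt(962) = 0.934998
theta = acos(0.934998) = 20.77 degrees

20.77 degrees


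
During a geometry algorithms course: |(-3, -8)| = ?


|u| = sqrt((-3)^2 + (-8)^2) = sqrt(73) = 8.544

8.544


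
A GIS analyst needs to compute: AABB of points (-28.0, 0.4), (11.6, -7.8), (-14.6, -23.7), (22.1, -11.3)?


x range: [-28, 22.1]
y range: [-23.7, 0.4]
Bounding box: (-28,-23.7) to (22.1,0.4)

(-28,-23.7) to (22.1,0.4)


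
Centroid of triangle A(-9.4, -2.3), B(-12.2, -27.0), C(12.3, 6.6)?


Centroid = ((x_A+x_B+x_C)/3, (y_A+y_B+y_C)/3)
= (((-9.4)+(-12.2)+12.3)/3, ((-2.3)+(-27)+6.6)/3)
= (-3.1, -7.5667)

(-3.1, -7.5667)


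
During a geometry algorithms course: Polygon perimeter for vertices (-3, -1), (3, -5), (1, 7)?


Sides: (-3, -1)->(3, -5): sqrt(52) = 7.211103, (3, -5)->(1, 7): sqrt(148) = 12.165525, (1, 7)->(-3, -1): sqrt(80) = 8.944272
Sum = 28.3209
Perimeter = 28.3209

28.3209


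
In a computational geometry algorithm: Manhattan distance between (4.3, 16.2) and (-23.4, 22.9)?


|4.3-(-23.4)| + |16.2-22.9| = 27.7 + 6.7 = 34.4

34.4


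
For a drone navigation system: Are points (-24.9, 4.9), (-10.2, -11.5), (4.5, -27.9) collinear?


Cross product: ((-10.2)-(-24.9))*((-27.9)-4.9) - ((-11.5)-4.9)*(4.5-(-24.9))
= 0

Yes, collinear


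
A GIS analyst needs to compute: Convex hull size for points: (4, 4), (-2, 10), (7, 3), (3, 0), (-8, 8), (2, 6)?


Convex hull vertices (CCW): (-8, 8), (3, 0), (7, 3), (-2, 10)
Count = 4

4


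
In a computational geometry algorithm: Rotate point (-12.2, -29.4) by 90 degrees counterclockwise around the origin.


90° CCW: (x,y) -> (-y, x)
(-12.2,-29.4) -> (29.4, -12.2)

(29.4, -12.2)


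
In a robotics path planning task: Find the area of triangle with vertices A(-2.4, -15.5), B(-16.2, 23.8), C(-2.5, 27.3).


Area = |x_A(y_B-y_C) + x_B(y_C-y_A) + x_C(y_A-y_B)|/2
= |8.4 + (-693.36) + 98.25|/2
= 586.71/2 = 293.355

293.355


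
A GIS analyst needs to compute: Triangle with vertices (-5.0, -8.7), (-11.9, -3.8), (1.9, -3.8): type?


Side lengths squared: AB^2=71.62, BC^2=190.44, CA^2=71.62
Sorted: [71.62, 71.62, 190.44]
By sides: Isosceles, By angles: Obtuse

Isosceles, Obtuse


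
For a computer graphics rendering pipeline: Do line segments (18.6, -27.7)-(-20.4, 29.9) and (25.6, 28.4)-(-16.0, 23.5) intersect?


Cross products: d1=2299.46, d2=-287.8, d3=-2591.1, d4=-3.84
d1*d2 < 0 and d3*d4 < 0? no

No, they don't intersect


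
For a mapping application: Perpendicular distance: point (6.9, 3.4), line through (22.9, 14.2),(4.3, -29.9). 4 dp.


|cross product| = 504.72
|line direction| = sqrt(2290.77) = 47.862
Distance = 504.72/sqrt(2290.77) = 10.5453

10.5453


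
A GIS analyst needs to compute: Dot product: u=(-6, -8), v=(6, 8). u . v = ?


u . v = u_x*v_x + u_y*v_y = (-6)*6 + (-8)*8
= (-36) + (-64) = -100

-100


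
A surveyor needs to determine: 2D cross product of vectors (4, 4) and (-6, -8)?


u x v = u_x*v_y - u_y*v_x = 4*(-8) - 4*(-6)
= (-32) - (-24) = -8

-8


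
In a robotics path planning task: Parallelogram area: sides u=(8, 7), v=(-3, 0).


|u x v| = |8*0 - 7*(-3)|
= |0 - (-21)| = 21

21


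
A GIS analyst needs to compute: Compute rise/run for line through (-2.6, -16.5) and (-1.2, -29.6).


slope = (y2-y1)/(x2-x1) = ((-29.6)-(-16.5))/((-1.2)-(-2.6)) = (-13.1)/1.4 = -9.3571

-9.3571


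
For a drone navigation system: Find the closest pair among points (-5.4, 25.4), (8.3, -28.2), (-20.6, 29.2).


d(P0,P1) = 55.3231, d(P0,P2) = 15.6678, d(P1,P2) = 64.2648
Closest: P0 and P2

Closest pair: (-5.4, 25.4) and (-20.6, 29.2), distance = 15.6678


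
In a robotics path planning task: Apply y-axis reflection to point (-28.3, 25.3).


Reflection over y-axis: (x,y) -> (-x,y)
(-28.3, 25.3) -> (28.3, 25.3)

(28.3, 25.3)


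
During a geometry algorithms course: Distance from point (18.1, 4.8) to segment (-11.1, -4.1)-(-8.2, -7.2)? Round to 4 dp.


Project P onto AB: t = 1 (clamped to [0,1])
Closest point on segment: (-8.2, -7.2)
Distance: 28.9083

28.9083


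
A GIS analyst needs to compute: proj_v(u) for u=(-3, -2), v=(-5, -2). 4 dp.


u.v = 19, |v| = sqrt(29) = 5.3852
Scalar projection = u.v / |v| = 19 / sqrt(29) = 3.5282

3.5282


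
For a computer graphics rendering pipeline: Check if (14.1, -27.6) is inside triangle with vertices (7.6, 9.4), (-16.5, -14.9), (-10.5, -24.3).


Cross products: AB x AP = 1049.65, BC x BP = 211.44, CA x CP = -888.75
All same sign? no

No, outside


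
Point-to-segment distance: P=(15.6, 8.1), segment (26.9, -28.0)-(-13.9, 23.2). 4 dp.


Project P onto AB: t = 0.5388 (clamped to [0,1])
Closest point on segment: (4.9168, -0.4132)
Distance: 13.6604

13.6604


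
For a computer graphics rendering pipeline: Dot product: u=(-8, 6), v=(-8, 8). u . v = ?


u . v = u_x*v_x + u_y*v_y = (-8)*(-8) + 6*8
= 64 + 48 = 112

112


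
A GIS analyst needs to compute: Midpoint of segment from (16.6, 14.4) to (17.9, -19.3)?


M = ((16.6+17.9)/2, (14.4+(-19.3))/2)
= (17.25, -2.45)

(17.25, -2.45)


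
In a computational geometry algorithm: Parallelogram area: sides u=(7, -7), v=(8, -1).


|u x v| = |7*(-1) - (-7)*8|
= |(-7) - (-56)| = 49

49


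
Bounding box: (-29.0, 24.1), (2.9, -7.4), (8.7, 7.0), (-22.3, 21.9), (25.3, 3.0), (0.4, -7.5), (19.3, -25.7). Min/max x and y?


x range: [-29, 25.3]
y range: [-25.7, 24.1]
Bounding box: (-29,-25.7) to (25.3,24.1)

(-29,-25.7) to (25.3,24.1)


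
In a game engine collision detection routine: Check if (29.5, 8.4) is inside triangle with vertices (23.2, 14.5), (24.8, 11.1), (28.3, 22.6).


Cross products: AB x AP = 11.66, BC x BP = -63.5, CA x CP = 82.14
All same sign? no

No, outside


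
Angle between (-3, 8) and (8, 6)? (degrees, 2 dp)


u.v = 24, |u| = sqrt(73) = 8.544, |v| = sqrt(100) = 10
cos(theta) = u.v/(|u||v|) = 24/sqrt(7300) = 0.280899
theta = acos(0.280899) = 73.69 degrees

73.69 degrees


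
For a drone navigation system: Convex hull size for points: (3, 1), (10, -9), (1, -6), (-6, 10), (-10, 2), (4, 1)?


Convex hull vertices (CCW): (-10, 2), (1, -6), (10, -9), (4, 1), (-6, 10)
Count = 5

5


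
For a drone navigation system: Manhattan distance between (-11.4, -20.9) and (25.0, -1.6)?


|(-11.4)-25| + |(-20.9)-(-1.6)| = 36.4 + 19.3 = 55.7

55.7


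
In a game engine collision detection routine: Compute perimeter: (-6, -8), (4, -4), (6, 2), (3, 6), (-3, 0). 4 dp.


Sides: (-6, -8)->(4, -4): sqrt(116) = 10.77033, (4, -4)->(6, 2): sqrt(40) = 6.324555, (6, 2)->(3, 6): sqrt(25) = 5, (3, 6)->(-3, 0): sqrt(72) = 8.485281, (-3, 0)->(-6, -8): sqrt(73) = 8.544004
Sum = 39.12417
Perimeter = 39.1242

39.1242


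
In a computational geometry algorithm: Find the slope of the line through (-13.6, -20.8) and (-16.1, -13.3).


slope = (y2-y1)/(x2-x1) = ((-13.3)-(-20.8))/((-16.1)-(-13.6)) = 7.5/(-2.5) = -3

-3


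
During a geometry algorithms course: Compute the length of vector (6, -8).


|u| = sqrt(6^2 + (-8)^2) = sqrt(100) = 10

10


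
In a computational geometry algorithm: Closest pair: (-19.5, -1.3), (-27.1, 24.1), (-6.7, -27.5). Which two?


d(P0,P1) = 26.5126, d(P0,P2) = 29.1596, d(P1,P2) = 55.4862
Closest: P0 and P1

Closest pair: (-19.5, -1.3) and (-27.1, 24.1), distance = 26.5126


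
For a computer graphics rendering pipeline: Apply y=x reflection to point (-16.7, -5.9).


Reflection over y=x: (x,y) -> (y,x)
(-16.7, -5.9) -> (-5.9, -16.7)

(-5.9, -16.7)
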